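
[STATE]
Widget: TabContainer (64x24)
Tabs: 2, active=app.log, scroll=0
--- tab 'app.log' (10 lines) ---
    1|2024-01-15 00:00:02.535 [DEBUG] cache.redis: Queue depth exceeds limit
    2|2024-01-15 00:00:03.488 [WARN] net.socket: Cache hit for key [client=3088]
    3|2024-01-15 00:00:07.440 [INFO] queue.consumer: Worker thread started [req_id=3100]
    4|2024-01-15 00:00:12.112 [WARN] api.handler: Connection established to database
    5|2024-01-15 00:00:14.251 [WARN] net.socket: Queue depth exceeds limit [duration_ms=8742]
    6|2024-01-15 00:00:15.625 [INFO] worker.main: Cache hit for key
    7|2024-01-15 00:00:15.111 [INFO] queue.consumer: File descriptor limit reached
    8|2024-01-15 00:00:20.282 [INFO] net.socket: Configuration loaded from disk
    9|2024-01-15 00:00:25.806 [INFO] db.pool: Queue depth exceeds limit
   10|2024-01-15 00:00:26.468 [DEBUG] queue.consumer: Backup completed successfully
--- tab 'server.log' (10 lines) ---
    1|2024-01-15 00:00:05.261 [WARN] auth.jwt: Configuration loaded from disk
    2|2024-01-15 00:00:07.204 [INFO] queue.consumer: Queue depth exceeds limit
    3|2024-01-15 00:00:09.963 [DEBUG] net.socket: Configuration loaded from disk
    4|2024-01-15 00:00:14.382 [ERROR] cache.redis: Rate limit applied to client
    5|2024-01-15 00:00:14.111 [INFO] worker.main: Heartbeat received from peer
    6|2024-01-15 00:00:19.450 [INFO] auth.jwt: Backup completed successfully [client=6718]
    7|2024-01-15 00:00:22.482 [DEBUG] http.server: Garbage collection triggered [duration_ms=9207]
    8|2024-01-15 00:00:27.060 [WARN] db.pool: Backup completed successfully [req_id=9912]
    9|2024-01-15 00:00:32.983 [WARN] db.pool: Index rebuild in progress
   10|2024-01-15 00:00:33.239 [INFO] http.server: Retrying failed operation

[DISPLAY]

[app.log]│ server.log                                           
────────────────────────────────────────────────────────────────
2024-01-15 00:00:02.535 [DEBUG] cache.redis: Queue depth exceeds
2024-01-15 00:00:03.488 [WARN] net.socket: Cache hit for key [cl
2024-01-15 00:00:07.440 [INFO] queue.consumer: Worker thread sta
2024-01-15 00:00:12.112 [WARN] api.handler: Connection establish
2024-01-15 00:00:14.251 [WARN] net.socket: Queue depth exceeds l
2024-01-15 00:00:15.625 [INFO] worker.main: Cache hit for key   
2024-01-15 00:00:15.111 [INFO] queue.consumer: File descriptor l
2024-01-15 00:00:20.282 [INFO] net.socket: Configuration loaded 
2024-01-15 00:00:25.806 [INFO] db.pool: Queue depth exceeds limi
2024-01-15 00:00:26.468 [DEBUG] queue.consumer: Backup completed
                                                                
                                                                
                                                                
                                                                
                                                                
                                                                
                                                                
                                                                
                                                                
                                                                
                                                                
                                                                


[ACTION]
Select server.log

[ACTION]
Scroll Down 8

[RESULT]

 app.log │[server.log]                                          
────────────────────────────────────────────────────────────────
2024-01-15 00:00:32.983 [WARN] db.pool: Index rebuild in progres
2024-01-15 00:00:33.239 [INFO] http.server: Retrying failed oper
                                                                
                                                                
                                                                
                                                                
                                                                
                                                                
                                                                
                                                                
                                                                
                                                                
                                                                
                                                                
                                                                
                                                                
                                                                
                                                                
                                                                
                                                                
                                                                
                                                                


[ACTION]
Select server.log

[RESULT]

 app.log │[server.log]                                          
────────────────────────────────────────────────────────────────
2024-01-15 00:00:05.261 [WARN] auth.jwt: Configuration loaded fr
2024-01-15 00:00:07.204 [INFO] queue.consumer: Queue depth excee
2024-01-15 00:00:09.963 [DEBUG] net.socket: Configuration loaded
2024-01-15 00:00:14.382 [ERROR] cache.redis: Rate limit applied 
2024-01-15 00:00:14.111 [INFO] worker.main: Heartbeat received f
2024-01-15 00:00:19.450 [INFO] auth.jwt: Backup completed succes
2024-01-15 00:00:22.482 [DEBUG] http.server: Garbage collection 
2024-01-15 00:00:27.060 [WARN] db.pool: Backup completed success
2024-01-15 00:00:32.983 [WARN] db.pool: Index rebuild in progres
2024-01-15 00:00:33.239 [INFO] http.server: Retrying failed oper
                                                                
                                                                
                                                                
                                                                
                                                                
                                                                
                                                                
                                                                
                                                                
                                                                
                                                                
                                                                


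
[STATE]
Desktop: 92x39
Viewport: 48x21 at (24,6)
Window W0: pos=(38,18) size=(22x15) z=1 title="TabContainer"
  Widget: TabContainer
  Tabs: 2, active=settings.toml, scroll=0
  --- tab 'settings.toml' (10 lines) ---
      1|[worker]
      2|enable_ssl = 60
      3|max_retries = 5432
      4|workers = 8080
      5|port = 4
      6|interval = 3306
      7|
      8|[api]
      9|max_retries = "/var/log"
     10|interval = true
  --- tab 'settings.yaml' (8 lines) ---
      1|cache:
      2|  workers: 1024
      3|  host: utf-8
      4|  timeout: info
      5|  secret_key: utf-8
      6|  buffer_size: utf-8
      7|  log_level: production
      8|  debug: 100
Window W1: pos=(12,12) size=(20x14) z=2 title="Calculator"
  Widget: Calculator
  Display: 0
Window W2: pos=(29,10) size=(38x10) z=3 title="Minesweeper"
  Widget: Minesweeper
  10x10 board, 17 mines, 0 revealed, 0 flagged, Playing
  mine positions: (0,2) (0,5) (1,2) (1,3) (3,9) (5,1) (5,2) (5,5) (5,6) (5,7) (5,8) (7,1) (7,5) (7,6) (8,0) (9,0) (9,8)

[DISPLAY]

                                                
                                                
                                                
                                                
     ┏━━━━━━━━━━━━━━━━━━━━━━━━━━━━━━━━━━━━┓     
     ┃ Minesweeper                        ┃     
━━━━━┠────────────────────────────────────┨     
     ┃■■■■■■■■■■                          ┃     
─────┃■■■■■■■■■■                          ┃     
     ┃■■■■■■■■■■                          ┃     
─┬───┃■■■■■■■■■■                          ┃     
 │ ÷ ┃■■■■■■■■■■                          ┃     
─┼───┃■■■■■■■■■■                          ┃     
 │ × ┗━━━━━━━━━━━━━━━━━━━━━━━━━━━━━━━━━━━━┛     
─┼───┤ ┃      ┠────────────────────┨            
 │ - │ ┃      ┃[settings.toml]│ set┃            
─┼───┤ ┃      ┃────────────────────┃            
 │ + │ ┃      ┃[worker]            ┃            
─┴───┘ ┃      ┃enable_ssl = 60     ┃            
━━━━━━━┛      ┃max_retries = 5432  ┃            
              ┃workers = 8080      ┃            


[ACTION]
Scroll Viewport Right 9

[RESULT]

                                                
                                                
                                                
                                                
━━━━━━━━━━━━━━━━━━━━━━━━━━━━━━━━━┓              
nesweeper                        ┃              
─────────────────────────────────┨              
■■■■■■■                          ┃              
■■■■■■■                          ┃              
■■■■■■■                          ┃              
■■■■■■■                          ┃              
■■■■■■■                          ┃              
■■■■■■■                          ┃              
━━━━━━━━━━━━━━━━━━━━━━━━━━━━━━━━━┛              
     ┠────────────────────┨                     
     ┃[settings.toml]│ set┃                     
     ┃────────────────────┃                     
     ┃[worker]            ┃                     
     ┃enable_ssl = 60     ┃                     
     ┃max_retries = 5432  ┃                     
     ┃workers = 8080      ┃                     


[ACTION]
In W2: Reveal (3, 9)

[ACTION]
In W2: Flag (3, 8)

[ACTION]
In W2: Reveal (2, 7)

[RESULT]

                                                
                                                
                                                
                                                
━━━━━━━━━━━━━━━━━━━━━━━━━━━━━━━━━┓              
nesweeper                        ┃              
─────────────────────────────────┨              
■■✹■■■■                          ┃              
✹■■■■■■                          ┃              
■■■■■■■                          ┃              
■■■■■■✹                          ┃              
■■■■■■■                          ┃              
■■✹✹✹✹■                          ┃              
━━━━━━━━━━━━━━━━━━━━━━━━━━━━━━━━━┛              
     ┠────────────────────┨                     
     ┃[settings.toml]│ set┃                     
     ┃────────────────────┃                     
     ┃[worker]            ┃                     
     ┃enable_ssl = 60     ┃                     
     ┃max_retries = 5432  ┃                     
     ┃workers = 8080      ┃                     


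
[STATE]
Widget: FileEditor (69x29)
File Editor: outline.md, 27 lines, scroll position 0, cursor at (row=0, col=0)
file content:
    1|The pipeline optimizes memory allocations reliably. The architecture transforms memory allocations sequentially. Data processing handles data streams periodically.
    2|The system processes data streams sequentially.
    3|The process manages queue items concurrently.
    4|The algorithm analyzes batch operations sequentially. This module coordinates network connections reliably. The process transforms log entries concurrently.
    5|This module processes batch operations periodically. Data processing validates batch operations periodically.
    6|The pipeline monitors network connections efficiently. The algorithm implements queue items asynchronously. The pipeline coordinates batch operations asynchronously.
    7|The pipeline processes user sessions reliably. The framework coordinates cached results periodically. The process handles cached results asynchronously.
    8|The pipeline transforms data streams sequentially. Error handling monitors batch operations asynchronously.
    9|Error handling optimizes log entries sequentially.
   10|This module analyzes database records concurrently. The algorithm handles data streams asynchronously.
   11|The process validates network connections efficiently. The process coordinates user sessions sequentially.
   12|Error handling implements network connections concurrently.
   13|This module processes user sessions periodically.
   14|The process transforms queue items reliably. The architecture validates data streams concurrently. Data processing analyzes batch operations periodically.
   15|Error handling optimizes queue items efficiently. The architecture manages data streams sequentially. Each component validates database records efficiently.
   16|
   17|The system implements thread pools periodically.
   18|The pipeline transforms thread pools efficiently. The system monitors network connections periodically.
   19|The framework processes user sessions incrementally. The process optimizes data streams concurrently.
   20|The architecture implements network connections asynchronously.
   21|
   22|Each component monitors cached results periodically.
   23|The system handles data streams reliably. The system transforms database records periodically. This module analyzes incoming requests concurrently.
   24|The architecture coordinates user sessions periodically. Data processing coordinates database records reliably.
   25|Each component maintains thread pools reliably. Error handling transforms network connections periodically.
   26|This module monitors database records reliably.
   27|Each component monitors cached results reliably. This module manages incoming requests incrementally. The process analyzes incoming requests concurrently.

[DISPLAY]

█he pipeline optimizes memory allocations reliably. The architecture▲
The system processes data streams sequentially.                     █
The process manages queue items concurrently.                       ░
The algorithm analyzes batch operations sequentially. This module co░
This module processes batch operations periodically. Data processing░
The pipeline monitors network connections efficiently. The algorithm░
The pipeline processes user sessions reliably. The framework coordin░
The pipeline transforms data streams sequentially. Error handling mo░
Error handling optimizes log entries sequentially.                  ░
This module analyzes database records concurrently. The algorithm ha░
The process validates network connections efficiently. The process c░
Error handling implements network connections concurrently.         ░
This module processes user sessions periodically.                   ░
The process transforms queue items reliably. The architecture valida░
Error handling optimizes queue items efficiently. The architecture m░
                                                                    ░
The system implements thread pools periodically.                    ░
The pipeline transforms thread pools efficiently. The system monitor░
The framework processes user sessions incrementally. The process opt░
The architecture implements network connections asynchronously.     ░
                                                                    ░
Each component monitors cached results periodically.                ░
The system handles data streams reliably. The system transforms data░
The architecture coordinates user sessions periodically. Data proces░
Each component maintains thread pools reliably. Error handling trans░
This module monitors database records reliably.                     ░
Each component monitors cached results reliably. This module manages░
                                                                    ░
                                                                    ▼


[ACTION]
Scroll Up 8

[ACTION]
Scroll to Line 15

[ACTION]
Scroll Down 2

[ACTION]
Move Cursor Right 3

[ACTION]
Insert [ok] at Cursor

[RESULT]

Theok█pipeline optimizes memory allocations reliably. The architectu▲
The system processes data streams sequentially.                     █
The process manages queue items concurrently.                       ░
The algorithm analyzes batch operations sequentially. This module co░
This module processes batch operations periodically. Data processing░
The pipeline monitors network connections efficiently. The algorithm░
The pipeline processes user sessions reliably. The framework coordin░
The pipeline transforms data streams sequentially. Error handling mo░
Error handling optimizes log entries sequentially.                  ░
This module analyzes database records concurrently. The algorithm ha░
The process validates network connections efficiently. The process c░
Error handling implements network connections concurrently.         ░
This module processes user sessions periodically.                   ░
The process transforms queue items reliably. The architecture valida░
Error handling optimizes queue items efficiently. The architecture m░
                                                                    ░
The system implements thread pools periodically.                    ░
The pipeline transforms thread pools efficiently. The system monitor░
The framework processes user sessions incrementally. The process opt░
The architecture implements network connections asynchronously.     ░
                                                                    ░
Each component monitors cached results periodically.                ░
The system handles data streams reliably. The system transforms data░
The architecture coordinates user sessions periodically. Data proces░
Each component maintains thread pools reliably. Error handling trans░
This module monitors database records reliably.                     ░
Each component monitors cached results reliably. This module manages░
                                                                    ░
                                                                    ▼


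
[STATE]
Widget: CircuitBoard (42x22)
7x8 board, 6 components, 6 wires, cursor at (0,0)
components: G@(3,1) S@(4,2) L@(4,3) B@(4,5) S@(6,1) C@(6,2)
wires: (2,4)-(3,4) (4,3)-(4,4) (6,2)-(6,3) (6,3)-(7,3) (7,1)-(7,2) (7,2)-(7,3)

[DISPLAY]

   0 1 2 3 4 5 6                          
0  [.]                                    
                                          
1                                         
                                          
2                   ·                     
                    │                     
3       G           ·                     
                                          
4           S   L ─ ·   B                 
                                          
5                                         
                                          
6       S   C ─ ·                         
                │                         
7       · ─ · ─ ·                         
Cursor: (0,0)                             
                                          
                                          
                                          
                                          
                                          


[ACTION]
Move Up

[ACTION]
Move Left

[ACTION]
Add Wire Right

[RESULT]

   0 1 2 3 4 5 6                          
0  [.]─ ·                                 
                                          
1                                         
                                          
2                   ·                     
                    │                     
3       G           ·                     
                                          
4           S   L ─ ·   B                 
                                          
5                                         
                                          
6       S   C ─ ·                         
                │                         
7       · ─ · ─ ·                         
Cursor: (0,0)                             
                                          
                                          
                                          
                                          
                                          


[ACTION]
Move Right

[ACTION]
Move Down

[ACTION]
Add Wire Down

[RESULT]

   0 1 2 3 4 5 6                          
0   · ─ ·                                 
                                          
1      [.]                                
        │                                 
2       ·           ·                     
                    │                     
3       G           ·                     
                                          
4           S   L ─ ·   B                 
                                          
5                                         
                                          
6       S   C ─ ·                         
                │                         
7       · ─ · ─ ·                         
Cursor: (1,1)                             
                                          
                                          
                                          
                                          
                                          


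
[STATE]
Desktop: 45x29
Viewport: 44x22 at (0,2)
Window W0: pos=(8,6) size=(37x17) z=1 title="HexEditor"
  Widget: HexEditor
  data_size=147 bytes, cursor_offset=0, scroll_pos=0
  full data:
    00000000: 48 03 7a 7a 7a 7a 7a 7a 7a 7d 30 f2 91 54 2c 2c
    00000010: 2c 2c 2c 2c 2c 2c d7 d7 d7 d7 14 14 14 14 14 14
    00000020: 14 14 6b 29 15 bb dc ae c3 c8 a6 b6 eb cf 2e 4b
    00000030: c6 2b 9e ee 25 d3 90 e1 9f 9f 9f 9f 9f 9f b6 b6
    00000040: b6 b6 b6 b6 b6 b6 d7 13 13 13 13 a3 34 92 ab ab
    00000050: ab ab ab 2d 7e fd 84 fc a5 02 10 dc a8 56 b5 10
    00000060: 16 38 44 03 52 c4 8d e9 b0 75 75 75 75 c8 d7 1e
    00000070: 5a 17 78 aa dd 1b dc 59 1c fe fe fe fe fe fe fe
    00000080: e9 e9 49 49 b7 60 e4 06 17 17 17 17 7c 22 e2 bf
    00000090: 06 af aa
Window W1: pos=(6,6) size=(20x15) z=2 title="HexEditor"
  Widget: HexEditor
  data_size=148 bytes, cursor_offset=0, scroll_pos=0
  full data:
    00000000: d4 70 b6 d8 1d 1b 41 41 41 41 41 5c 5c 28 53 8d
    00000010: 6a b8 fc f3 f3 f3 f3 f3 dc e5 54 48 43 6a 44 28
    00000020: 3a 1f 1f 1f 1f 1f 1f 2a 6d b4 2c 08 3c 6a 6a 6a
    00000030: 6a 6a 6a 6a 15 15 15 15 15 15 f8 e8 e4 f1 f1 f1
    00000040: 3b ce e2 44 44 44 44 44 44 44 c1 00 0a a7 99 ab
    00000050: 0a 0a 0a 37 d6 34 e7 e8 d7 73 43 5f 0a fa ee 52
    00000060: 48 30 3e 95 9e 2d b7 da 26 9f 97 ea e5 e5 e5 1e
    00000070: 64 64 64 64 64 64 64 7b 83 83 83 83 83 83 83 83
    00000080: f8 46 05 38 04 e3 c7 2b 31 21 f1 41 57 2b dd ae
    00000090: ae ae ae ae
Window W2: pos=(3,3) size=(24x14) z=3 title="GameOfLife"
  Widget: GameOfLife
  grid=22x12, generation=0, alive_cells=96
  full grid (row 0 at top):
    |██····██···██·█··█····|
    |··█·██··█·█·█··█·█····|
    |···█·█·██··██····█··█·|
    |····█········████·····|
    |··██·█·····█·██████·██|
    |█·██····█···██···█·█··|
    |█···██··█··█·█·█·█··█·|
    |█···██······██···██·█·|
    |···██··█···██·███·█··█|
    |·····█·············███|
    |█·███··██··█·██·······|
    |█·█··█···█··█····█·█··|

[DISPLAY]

                                            
   ┏━━━━━━━━━━━━━━━━━━━━━━┓                 
   ┃ GameOfLife           ┃                 
   ┠──────────────────────┨                 
   ┃Gen: 0                ┃━━━━━━━━━━━━━━━━━
   ┃··█·██··█·█·█··█·█····┃                 
   ┃···█·█·██··██····█··█·┃─────────────────
   ┃····█········████·····┃ 7a 7a 7a 7a 7a  
   ┃··██·█·····█·██████·██┃ 2c 2c 2c d7 d7  
   ┃█·██····█···██···█·█··┃ 29 15 bb dc ae  
   ┃█···██··█··█·█·█·█··█·┃ ee 25 d3 90 e1  
   ┃█···██······██···██·█·┃ b6 b6 b6 d7 13  
   ┃···██··█···██·███·█··█┃ 2d 7e fd 84 fc  
   ┃·····█·············███┃ 03 52 c4 8d e9  
   ┗━━━━━━━━━━━━━━━━━━━━━━┛ aa dd 1b dc 59  
      ┃00000080  f8 46 05┃9 49 b7 60 e4 06  
      ┃00000090  ae ae ae┃a                 
      ┃                  ┃                  
      ┗━━━━━━━━━━━━━━━━━━┛                  
        ┃                                   
        ┗━━━━━━━━━━━━━━━━━━━━━━━━━━━━━━━━━━━
                                            


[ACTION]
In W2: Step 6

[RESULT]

                                            
   ┏━━━━━━━━━━━━━━━━━━━━━━┓                 
   ┃ GameOfLife           ┃                 
   ┠──────────────────────┨                 
   ┃Gen: 6                ┃━━━━━━━━━━━━━━━━━
   ┃·······█·█·█·█········┃                 
   ┃·····█······███·······┃─────────────────
   ┃██·······█·██·········┃ 7a 7a 7a 7a 7a  
   ┃██··█··█··█···········┃ 2c 2c 2c d7 d7  
   ┃·····██·········█···█·┃ 29 15 bb dc ae  
   ┃····█·█····█····█···██┃ ee 25 d3 90 e1  
   ┃·····███··███···█·█·█·┃ b6 b6 b6 d7 13  
   ┃·····███·██···········┃ 2d 7e fd 84 fc  
   ┃······█·····█·········┃ 03 52 c4 8d e9  
   ┗━━━━━━━━━━━━━━━━━━━━━━┛ aa dd 1b dc 59  
      ┃00000080  f8 46 05┃9 49 b7 60 e4 06  
      ┃00000090  ae ae ae┃a                 
      ┃                  ┃                  
      ┗━━━━━━━━━━━━━━━━━━┛                  
        ┃                                   
        ┗━━━━━━━━━━━━━━━━━━━━━━━━━━━━━━━━━━━
                                            


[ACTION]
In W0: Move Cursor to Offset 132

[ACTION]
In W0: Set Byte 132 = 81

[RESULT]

                                            
   ┏━━━━━━━━━━━━━━━━━━━━━━┓                 
   ┃ GameOfLife           ┃                 
   ┠──────────────────────┨                 
   ┃Gen: 6                ┃━━━━━━━━━━━━━━━━━
   ┃·······█·█·█·█········┃                 
   ┃·····█······███·······┃─────────────────
   ┃██·······█·██·········┃ 7a 7a 7a 7a 7a  
   ┃██··█··█··█···········┃ 2c 2c 2c d7 d7  
   ┃·····██·········█···█·┃ 29 15 bb dc ae  
   ┃····█·█····█····█···██┃ ee 25 d3 90 e1  
   ┃·····███··███···█·█·█·┃ b6 b6 b6 d7 13  
   ┃·····███·██···········┃ 2d 7e fd 84 fc  
   ┃······█·····█·········┃ 03 52 c4 8d e9  
   ┗━━━━━━━━━━━━━━━━━━━━━━┛ aa dd 1b dc 59  
      ┃00000080  f8 46 05┃9 49 81 60 e4 06  
      ┃00000090  ae ae ae┃a                 
      ┃                  ┃                  
      ┗━━━━━━━━━━━━━━━━━━┛                  
        ┃                                   
        ┗━━━━━━━━━━━━━━━━━━━━━━━━━━━━━━━━━━━
                                            


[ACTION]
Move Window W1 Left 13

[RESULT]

                                            
   ┏━━━━━━━━━━━━━━━━━━━━━━┓                 
   ┃ GameOfLife           ┃                 
   ┠──────────────────────┨                 
┏━━┃Gen: 6                ┃━━━━━━━━━━━━━━━━━
┃ H┃·······█·█·█·█········┃                 
┠──┃·····█······███·······┃─────────────────
┃00┃██·······█·██·········┃ 7a 7a 7a 7a 7a  
┃00┃██··█··█··█···········┃ 2c 2c 2c d7 d7  
┃00┃·····██·········█···█·┃ 29 15 bb dc ae  
┃00┃····█·█····█····█···██┃ ee 25 d3 90 e1  
┃00┃·····███··███···█·█·█·┃ b6 b6 b6 d7 13  
┃00┃·····███·██···········┃ 2d 7e fd 84 fc  
┃00┃······█·····█·········┃ 03 52 c4 8d e9  
┃00┗━━━━━━━━━━━━━━━━━━━━━━┛ aa dd 1b dc 59  
┃00000080  f8 46 05┃9 e9 49 49 81 60 e4 06  
┃00000090  ae ae ae┃6 af aa                 
┃                  ┃                        
┗━━━━━━━━━━━━━━━━━━┛                        
        ┃                                   
        ┗━━━━━━━━━━━━━━━━━━━━━━━━━━━━━━━━━━━
                                            


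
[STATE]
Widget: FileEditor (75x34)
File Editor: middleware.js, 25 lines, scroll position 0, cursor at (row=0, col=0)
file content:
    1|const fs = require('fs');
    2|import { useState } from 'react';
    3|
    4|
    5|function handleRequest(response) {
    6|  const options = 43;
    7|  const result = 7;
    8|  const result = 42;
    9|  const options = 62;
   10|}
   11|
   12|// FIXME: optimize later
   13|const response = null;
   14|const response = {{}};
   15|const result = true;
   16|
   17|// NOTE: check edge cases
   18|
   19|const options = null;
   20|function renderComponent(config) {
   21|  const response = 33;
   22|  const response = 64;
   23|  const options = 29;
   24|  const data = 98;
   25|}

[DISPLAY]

█onst fs = require('fs');                                                 ▲
import { useState } from 'react';                                         █
                                                                          ░
                                                                          ░
function handleRequest(response) {                                        ░
  const options = 43;                                                     ░
  const result = 7;                                                       ░
  const result = 42;                                                      ░
  const options = 62;                                                     ░
}                                                                         ░
                                                                          ░
// FIXME: optimize later                                                  ░
const response = null;                                                    ░
const response = {{}};                                                    ░
const result = true;                                                      ░
                                                                          ░
// NOTE: check edge cases                                                 ░
                                                                          ░
const options = null;                                                     ░
function renderComponent(config) {                                        ░
  const response = 33;                                                    ░
  const response = 64;                                                    ░
  const options = 29;                                                     ░
  const data = 98;                                                        ░
}                                                                         ░
                                                                          ░
                                                                          ░
                                                                          ░
                                                                          ░
                                                                          ░
                                                                          ░
                                                                          ░
                                                                          ░
                                                                          ▼


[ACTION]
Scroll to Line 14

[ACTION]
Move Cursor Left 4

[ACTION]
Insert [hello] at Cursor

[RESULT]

hello█onst fs = require('fs');                                            ▲
import { useState } from 'react';                                         █
                                                                          ░
                                                                          ░
function handleRequest(response) {                                        ░
  const options = 43;                                                     ░
  const result = 7;                                                       ░
  const result = 42;                                                      ░
  const options = 62;                                                     ░
}                                                                         ░
                                                                          ░
// FIXME: optimize later                                                  ░
const response = null;                                                    ░
const response = {{}};                                                    ░
const result = true;                                                      ░
                                                                          ░
// NOTE: check edge cases                                                 ░
                                                                          ░
const options = null;                                                     ░
function renderComponent(config) {                                        ░
  const response = 33;                                                    ░
  const response = 64;                                                    ░
  const options = 29;                                                     ░
  const data = 98;                                                        ░
}                                                                         ░
                                                                          ░
                                                                          ░
                                                                          ░
                                                                          ░
                                                                          ░
                                                                          ░
                                                                          ░
                                                                          ░
                                                                          ▼


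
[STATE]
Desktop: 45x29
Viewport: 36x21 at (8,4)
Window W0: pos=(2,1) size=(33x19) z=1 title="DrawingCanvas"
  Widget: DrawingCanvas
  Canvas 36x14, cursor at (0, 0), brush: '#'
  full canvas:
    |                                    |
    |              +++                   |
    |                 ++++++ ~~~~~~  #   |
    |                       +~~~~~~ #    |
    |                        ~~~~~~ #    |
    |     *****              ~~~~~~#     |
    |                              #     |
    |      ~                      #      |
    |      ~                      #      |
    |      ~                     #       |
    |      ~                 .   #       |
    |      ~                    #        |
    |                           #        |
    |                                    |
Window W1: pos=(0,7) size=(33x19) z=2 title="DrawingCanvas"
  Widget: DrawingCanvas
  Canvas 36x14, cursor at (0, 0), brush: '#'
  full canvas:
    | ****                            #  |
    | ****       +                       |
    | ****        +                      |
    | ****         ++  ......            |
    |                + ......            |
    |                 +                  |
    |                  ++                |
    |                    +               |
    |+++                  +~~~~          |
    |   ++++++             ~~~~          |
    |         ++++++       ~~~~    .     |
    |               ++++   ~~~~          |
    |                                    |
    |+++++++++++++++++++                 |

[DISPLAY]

                          ┃         
         +++              ┃         
            ++++++ ~~~~~~ ┃         
━━━━━━━━━━━━━━━━━━━━━━━━┓ ┃         
gCanvas                 ┃ ┃         
────────────────────────┨#┃         
                        ┃#┃         
     +                  ┃ ┃         
      +                 ┃ ┃         
       ++  ......       ┃ ┃         
         + ......       ┃ ┃         
          +             ┃ ┃         
           ++           ┃ ┃         
             +          ┃ ┃         
              +~~~~     ┃ ┃         
++             ~~~~     ┃━┛         
  ++++++       ~~~~    .┃           
        ++++   ~~~~     ┃           
                        ┃           
++++++++++++            ┃           
                        ┃           


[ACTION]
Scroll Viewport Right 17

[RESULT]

                         ┃          
        +++              ┃          
           ++++++ ~~~~~~ ┃          
━━━━━━━━━━━━━━━━━━━━━━━┓ ┃          
Canvas                 ┃ ┃          
───────────────────────┨#┃          
                       ┃#┃          
    +                  ┃ ┃          
     +                 ┃ ┃          
      ++  ......       ┃ ┃          
        + ......       ┃ ┃          
         +             ┃ ┃          
          ++           ┃ ┃          
            +          ┃ ┃          
             +~~~~     ┃ ┃          
+             ~~~~     ┃━┛          
 ++++++       ~~~~    .┃            
       ++++   ~~~~     ┃            
                       ┃            
+++++++++++            ┃            
                       ┃            


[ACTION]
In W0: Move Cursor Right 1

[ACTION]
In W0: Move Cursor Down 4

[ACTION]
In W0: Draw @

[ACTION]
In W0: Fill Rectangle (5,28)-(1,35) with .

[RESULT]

                         ┃          
        +++           ...┃          
           ++++++ ~~~~...┃          
━━━━━━━━━━━━━━━━━━━━━━━┓.┃          
Canvas                 ┃.┃          
───────────────────────┨.┃          
                       ┃#┃          
    +                  ┃ ┃          
     +                 ┃ ┃          
      ++  ......       ┃ ┃          
        + ......       ┃ ┃          
         +             ┃ ┃          
          ++           ┃ ┃          
            +          ┃ ┃          
             +~~~~     ┃ ┃          
+             ~~~~     ┃━┛          
 ++++++       ~~~~    .┃            
       ++++   ~~~~     ┃            
                       ┃            
+++++++++++            ┃            
                       ┃            
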